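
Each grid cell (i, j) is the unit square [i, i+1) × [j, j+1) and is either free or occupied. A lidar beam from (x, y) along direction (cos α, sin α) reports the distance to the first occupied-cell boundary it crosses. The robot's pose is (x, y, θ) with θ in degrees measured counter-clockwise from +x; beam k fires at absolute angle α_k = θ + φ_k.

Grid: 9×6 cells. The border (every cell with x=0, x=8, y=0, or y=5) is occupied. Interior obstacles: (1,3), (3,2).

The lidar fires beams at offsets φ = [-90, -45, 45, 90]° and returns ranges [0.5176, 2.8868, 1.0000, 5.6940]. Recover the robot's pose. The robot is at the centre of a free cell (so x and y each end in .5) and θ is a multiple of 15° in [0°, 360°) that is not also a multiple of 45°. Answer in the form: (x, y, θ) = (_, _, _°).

(x, y, θ) = (2.5, 3.5, 285°)

Candidates: 26 free-cell centres × 16 headings = 416 poses. Raycast each; keep the one whose scan matches to 4 dp.
  (5.5, 3.5, 75°): beam 1 = 2.5882 ≠ 0.5176 ✗
  (6.5, 2.5, 330°): beam 1 = 1.7321 ≠ 0.5176 ✗
  (1.5, 2.5, 345°): beam 1 = 1.5529 ≠ 0.5176 ✗
  …
  (2.5, 3.5, 285°): r_1=0.5176, r_2=2.8868, r_3=1.0000, r_4=5.6940 — all match ✓
Unique over the lattice → pose = (2.5, 3.5, 285°).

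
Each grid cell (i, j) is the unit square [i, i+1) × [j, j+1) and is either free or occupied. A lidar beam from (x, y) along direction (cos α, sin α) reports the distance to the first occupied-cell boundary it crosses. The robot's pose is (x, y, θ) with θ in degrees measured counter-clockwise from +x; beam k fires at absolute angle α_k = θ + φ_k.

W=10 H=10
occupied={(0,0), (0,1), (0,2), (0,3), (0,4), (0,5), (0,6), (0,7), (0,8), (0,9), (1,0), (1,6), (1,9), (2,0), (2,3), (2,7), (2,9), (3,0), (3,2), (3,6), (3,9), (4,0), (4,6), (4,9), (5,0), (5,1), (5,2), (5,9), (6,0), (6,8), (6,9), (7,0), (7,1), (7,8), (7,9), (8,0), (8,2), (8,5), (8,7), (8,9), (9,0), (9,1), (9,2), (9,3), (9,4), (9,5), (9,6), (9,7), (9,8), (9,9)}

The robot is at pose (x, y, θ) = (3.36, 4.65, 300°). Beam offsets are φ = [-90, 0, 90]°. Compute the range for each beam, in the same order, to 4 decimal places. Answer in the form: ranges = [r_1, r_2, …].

ranges = [1.3000, 3.2800, 5.3578]

beam 1: φ=-90°, α=210°
  d=(-0.8660,-0.5000)  start (3,4)  tX=0.4157 tY=1.3000  stride 1/|dx|=1.1547 1/|dy|=2.0000
    cross x-line → (2,4), t=0.4157
    cross y-line → (2,3), t=1.3000 (wall)
  → r_1 = 1.3000
beam 2: φ=0°, α=300°
  d=(0.5000,-0.8660)  start (3,4)  tX=1.2800 tY=0.7506  stride 1/|dx|=2.0000 1/|dy|=1.1547
    cross y-line → (3,3), t=0.7506
    cross x-line → (4,3), t=1.2800
    cross y-line → (4,2), t=1.9053
    cross y-line → (4,1), t=3.0600
    cross x-line → (5,1), t=3.2800 (wall)
  → r_2 = 3.2800
beam 3: φ=90°, α=30°
  d=(0.8660,0.5000)  start (3,4)  tX=0.7390 tY=0.7000  stride 1/|dx|=1.1547 1/|dy|=2.0000
    cross y-line → (3,5), t=0.7000
    cross x-line → (4,5), t=0.7390
    cross x-line → (5,5), t=1.8937
    cross y-line → (5,6), t=2.7000
    cross x-line → (6,6), t=3.0484
    cross x-line → (7,6), t=4.2031
    cross y-line → (7,7), t=4.7000
    cross x-line → (8,7), t=5.3578 (wall)
  → r_3 = 5.3578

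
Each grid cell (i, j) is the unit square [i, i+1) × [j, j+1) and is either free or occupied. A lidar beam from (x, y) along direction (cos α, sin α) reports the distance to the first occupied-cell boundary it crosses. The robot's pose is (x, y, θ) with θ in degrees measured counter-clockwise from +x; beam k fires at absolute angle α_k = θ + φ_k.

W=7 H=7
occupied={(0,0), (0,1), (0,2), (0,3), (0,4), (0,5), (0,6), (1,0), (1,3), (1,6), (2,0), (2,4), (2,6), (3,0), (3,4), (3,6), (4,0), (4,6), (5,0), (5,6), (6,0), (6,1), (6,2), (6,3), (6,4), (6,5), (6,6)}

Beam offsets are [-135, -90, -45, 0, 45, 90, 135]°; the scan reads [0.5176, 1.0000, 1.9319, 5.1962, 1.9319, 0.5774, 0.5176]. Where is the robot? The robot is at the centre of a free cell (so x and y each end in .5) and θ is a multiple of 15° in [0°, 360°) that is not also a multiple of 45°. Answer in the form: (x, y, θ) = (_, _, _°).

(x, y, θ) = (5.5, 5.5, 240°)

Candidates: 22 free-cell centres × 16 headings = 352 poses. Raycast each; keep the one whose scan matches to 4 dp.
  (2.5, 1.5, 105°): beam 1 = 1.0000 ≠ 0.5176 ✗
  (4.5, 4.5, 150°): beam 1 = 1.5529 ≠ 0.5176 ✗
  (5.5, 1.5, 75°): beam 1 = 0.5774 ≠ 0.5176 ✗
  (4.5, 4.5, 195°): beam 1 = 1.7321 ≠ 0.5176 ✗
  …
  (5.5, 5.5, 240°): r_1=0.5176, r_2=1.0000, r_3=1.9319, r_4=5.1962, r_5=1.9319, r_6=0.5774, r_7=0.5176 — all match ✓
Only this pose fits every beam.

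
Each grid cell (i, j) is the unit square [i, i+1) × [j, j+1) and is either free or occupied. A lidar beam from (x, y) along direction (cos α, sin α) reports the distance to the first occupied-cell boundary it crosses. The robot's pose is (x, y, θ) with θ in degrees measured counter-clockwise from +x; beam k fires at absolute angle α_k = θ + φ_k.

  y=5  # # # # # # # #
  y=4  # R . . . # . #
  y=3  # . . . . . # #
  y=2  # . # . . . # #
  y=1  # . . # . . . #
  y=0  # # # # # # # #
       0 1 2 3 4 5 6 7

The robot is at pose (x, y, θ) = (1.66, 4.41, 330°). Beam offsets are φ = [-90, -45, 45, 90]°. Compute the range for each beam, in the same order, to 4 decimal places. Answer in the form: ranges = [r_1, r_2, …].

ranges = [1.3200, 1.4597, 2.2796, 0.6813]

beam 1: φ=-90°, α=240°
  direction (-0.5000, -0.8660); cell (1,4); t to first gridline: x 1.3200, y 0.4734 (then +2.0000 / +1.1547)
    (1,3) via y @ 0.4734
    (0,3) via x @ 1.3200  # hit
  → r_1 = 1.3200
beam 2: φ=-45°, α=285°
  direction (0.2588, -0.9659); cell (1,4); t to first gridline: x 1.3137, y 0.4245 (then +3.8637 / +1.0353)
    (1,3) via y @ 0.4245
    (2,3) via x @ 1.3137
    (2,2) via y @ 1.4597  # hit
  → r_2 = 1.4597
beam 3: φ=45°, α=15°
  direction (0.9659, 0.2588); cell (1,4); t to first gridline: x 0.3520, y 2.2796 (then +1.0353 / +3.8637)
    (2,4) via x @ 0.3520
    (3,4) via x @ 1.3873
    (3,5) via y @ 2.2796  # hit
  → r_3 = 2.2796
beam 4: φ=90°, α=60°
  direction (0.5000, 0.8660); cell (1,4); t to first gridline: x 0.6800, y 0.6813 (then +2.0000 / +1.1547)
    (2,4) via x @ 0.6800
    (2,5) via y @ 0.6813  # hit
  → r_4 = 0.6813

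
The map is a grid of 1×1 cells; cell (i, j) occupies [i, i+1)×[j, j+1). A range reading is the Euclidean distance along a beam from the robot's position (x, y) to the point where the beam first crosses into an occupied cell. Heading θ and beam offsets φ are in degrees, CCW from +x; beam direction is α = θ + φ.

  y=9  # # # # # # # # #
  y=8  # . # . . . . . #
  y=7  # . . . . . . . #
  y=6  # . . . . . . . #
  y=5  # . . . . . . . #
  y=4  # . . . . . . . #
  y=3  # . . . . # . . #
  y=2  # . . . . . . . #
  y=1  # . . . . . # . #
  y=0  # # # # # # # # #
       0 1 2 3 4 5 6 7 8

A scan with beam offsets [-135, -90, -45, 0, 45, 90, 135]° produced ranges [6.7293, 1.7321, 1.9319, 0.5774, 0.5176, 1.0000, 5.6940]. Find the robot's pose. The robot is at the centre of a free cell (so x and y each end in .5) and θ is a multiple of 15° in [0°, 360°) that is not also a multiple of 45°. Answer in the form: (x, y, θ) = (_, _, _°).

(x, y, θ) = (1.5, 6.5, 150°)

Candidates: 53 free-cell centres × 16 headings = 848 poses. Raycast each; keep the one whose scan matches to 4 dp.
  (6.5, 8.5, 285°): beam 1 = 1.0000 ≠ 6.7293 ✗
  (7.5, 3.5, 195°): beam 1 = 1.0000 ≠ 6.7293 ✗
  (6.5, 3.5, 255°): beam 1 = 6.3509 ≠ 6.7293 ✗
  (1.5, 8.5, 195°): beam 1 = 0.5774 ≠ 6.7293 ✗
  (1.5, 3.5, 105°): beam 1 = 5.0000 ≠ 6.7293 ✗
  …
  (1.5, 6.5, 150°): r_1=6.7293, r_2=1.7321, r_3=1.9319, r_4=0.5774, r_5=0.5176, r_6=1.0000, r_7=5.6940 — all match ✓
Only this pose fits every beam.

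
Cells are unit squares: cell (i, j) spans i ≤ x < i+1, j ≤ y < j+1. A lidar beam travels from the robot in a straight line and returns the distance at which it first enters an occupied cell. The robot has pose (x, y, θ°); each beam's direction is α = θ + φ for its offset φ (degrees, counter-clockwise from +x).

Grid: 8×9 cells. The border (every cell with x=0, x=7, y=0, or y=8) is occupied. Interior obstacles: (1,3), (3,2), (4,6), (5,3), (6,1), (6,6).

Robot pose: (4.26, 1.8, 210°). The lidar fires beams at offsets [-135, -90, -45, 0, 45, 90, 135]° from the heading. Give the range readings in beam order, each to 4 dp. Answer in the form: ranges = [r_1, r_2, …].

beam 1: φ=-135°, α=75°
  direction (0.2588, 0.9659); cell (4,1); t to first gridline: x 2.8591, y 0.2071 (then +3.8637 / +1.0353)
    (4,2) via y @ 0.2071
    (4,3) via y @ 1.2423
    (4,4) via y @ 2.2776
    (5,4) via x @ 2.8591
    (5,5) via y @ 3.3129
    (5,6) via y @ 4.3482
    (5,7) via y @ 5.3834
    (5,8) via y @ 6.4187  # hit
  → r_1 = 6.4187
beam 2: φ=-90°, α=120°
  direction (-0.5000, 0.8660); cell (4,1); t to first gridline: x 0.5200, y 0.2309 (then +2.0000 / +1.1547)
    (4,2) via y @ 0.2309
    (3,2) via x @ 0.5200  # hit
  → r_2 = 0.5200
beam 3: φ=-45°, α=165°
  direction (-0.9659, 0.2588); cell (4,1); t to first gridline: x 0.2692, y 0.7727 (then +1.0353 / +3.8637)
    (3,1) via x @ 0.2692
    (3,2) via y @ 0.7727  # hit
  → r_3 = 0.7727
beam 4: φ=0°, α=210°
  direction (-0.8660, -0.5000); cell (4,1); t to first gridline: x 0.3002, y 1.6000 (then +1.1547 / +2.0000)
    (3,1) via x @ 0.3002
    (2,1) via x @ 1.4549
    (2,0) via y @ 1.6000  # hit
  → r_4 = 1.6000
beam 5: φ=45°, α=255°
  direction (-0.2588, -0.9659); cell (4,1); t to first gridline: x 1.0046, y 0.8282 (then +3.8637 / +1.0353)
    (4,0) via y @ 0.8282  # hit
  → r_5 = 0.8282
beam 6: φ=90°, α=300°
  direction (0.5000, -0.8660); cell (4,1); t to first gridline: x 1.4800, y 0.9238 (then +2.0000 / +1.1547)
    (4,0) via y @ 0.9238  # hit
  → r_6 = 0.9238
beam 7: φ=135°, α=345°
  direction (0.9659, -0.2588); cell (4,1); t to first gridline: x 0.7661, y 3.0910 (then +1.0353 / +3.8637)
    (5,1) via x @ 0.7661
    (6,1) via x @ 1.8014  # hit
  → r_7 = 1.8014

ranges = [6.4187, 0.5200, 0.7727, 1.6000, 0.8282, 0.9238, 1.8014]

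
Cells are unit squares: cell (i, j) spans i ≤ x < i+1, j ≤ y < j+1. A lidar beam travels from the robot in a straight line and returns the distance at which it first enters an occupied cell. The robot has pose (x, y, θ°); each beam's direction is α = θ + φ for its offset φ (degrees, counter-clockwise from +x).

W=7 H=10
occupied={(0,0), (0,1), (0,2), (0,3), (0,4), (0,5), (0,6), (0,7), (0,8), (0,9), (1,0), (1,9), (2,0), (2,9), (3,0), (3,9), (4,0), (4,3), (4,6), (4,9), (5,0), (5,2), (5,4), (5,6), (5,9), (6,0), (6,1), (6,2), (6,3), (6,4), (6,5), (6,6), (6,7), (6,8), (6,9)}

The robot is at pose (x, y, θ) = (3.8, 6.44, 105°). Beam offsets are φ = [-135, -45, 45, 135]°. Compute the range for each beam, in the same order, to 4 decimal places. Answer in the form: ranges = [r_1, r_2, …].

ranges = [0.2309, 0.4000, 3.2332, 5.6000]

beam 1: φ=-135°, α=330°
  direction (0.8660, -0.5000); cell (3,6); t to first gridline: x 0.2309, y 0.8800 (then +1.1547 / +2.0000)
    (4,6) via x @ 0.2309  # hit
  → r_1 = 0.2309
beam 2: φ=-45°, α=60°
  direction (0.5000, 0.8660); cell (3,6); t to first gridline: x 0.4000, y 0.6466 (then +2.0000 / +1.1547)
    (4,6) via x @ 0.4000  # hit
  → r_2 = 0.4000
beam 3: φ=45°, α=150°
  direction (-0.8660, 0.5000); cell (3,6); t to first gridline: x 0.9238, y 1.1200 (then +1.1547 / +2.0000)
    (2,6) via x @ 0.9238
    (2,7) via y @ 1.1200
    (1,7) via x @ 2.0785
    (1,8) via y @ 3.1200
    (0,8) via x @ 3.2332  # hit
  → r_3 = 3.2332
beam 4: φ=135°, α=240°
  direction (-0.5000, -0.8660); cell (3,6); t to first gridline: x 1.6000, y 0.5081 (then +2.0000 / +1.1547)
    (3,5) via y @ 0.5081
    (2,5) via x @ 1.6000
    (2,4) via y @ 1.6628
    (2,3) via y @ 2.8175
    (1,3) via x @ 3.6000
    (1,2) via y @ 3.9722
    (1,1) via y @ 5.1269
    (0,1) via x @ 5.6000  # hit
  → r_4 = 5.6000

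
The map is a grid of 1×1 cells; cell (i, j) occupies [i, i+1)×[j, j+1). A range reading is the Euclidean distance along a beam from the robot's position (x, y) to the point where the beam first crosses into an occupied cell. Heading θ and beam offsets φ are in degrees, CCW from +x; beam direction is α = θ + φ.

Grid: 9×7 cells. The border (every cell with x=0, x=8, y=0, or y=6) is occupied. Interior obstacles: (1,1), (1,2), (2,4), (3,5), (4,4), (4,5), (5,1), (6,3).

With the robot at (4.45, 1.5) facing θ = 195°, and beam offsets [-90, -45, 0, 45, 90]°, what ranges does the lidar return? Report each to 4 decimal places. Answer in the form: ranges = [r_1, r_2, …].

beam 1: φ=-90°, α=105°
  d=(-0.2588,0.9659)  start (4,1)  tX=1.7387 tY=0.5176  stride 1/|dx|=3.8637 1/|dy|=1.0353
    cross y-line → (4,2), t=0.5176
    cross y-line → (4,3), t=1.5529
    cross x-line → (3,3), t=1.7387
    cross y-line → (3,4), t=2.5882
    cross y-line → (3,5), t=3.6235 (wall)
  → r_1 = 3.6235
beam 2: φ=-45°, α=150°
  d=(-0.8660,0.5000)  start (4,1)  tX=0.5196 tY=1.0000  stride 1/|dx|=1.1547 1/|dy|=2.0000
    cross x-line → (3,1), t=0.5196
    cross y-line → (3,2), t=1.0000
    cross x-line → (2,2), t=1.6743
    cross x-line → (1,2), t=2.8290 (wall)
  → r_2 = 2.8290
beam 3: φ=0°, α=195°
  d=(-0.9659,-0.2588)  start (4,1)  tX=0.4659 tY=1.9319  stride 1/|dx|=1.0353 1/|dy|=3.8637
    cross x-line → (3,1), t=0.4659
    cross x-line → (2,1), t=1.5012
    cross y-line → (2,0), t=1.9319 (wall)
  → r_3 = 1.9319
beam 4: φ=45°, α=240°
  d=(-0.5000,-0.8660)  start (4,1)  tX=0.9000 tY=0.5774  stride 1/|dx|=2.0000 1/|dy|=1.1547
    cross y-line → (4,0), t=0.5774 (wall)
  → r_4 = 0.5774
beam 5: φ=90°, α=285°
  d=(0.2588,-0.9659)  start (4,1)  tX=2.1250 tY=0.5176  stride 1/|dx|=3.8637 1/|dy|=1.0353
    cross y-line → (4,0), t=0.5176 (wall)
  → r_5 = 0.5176

ranges = [3.6235, 2.8290, 1.9319, 0.5774, 0.5176]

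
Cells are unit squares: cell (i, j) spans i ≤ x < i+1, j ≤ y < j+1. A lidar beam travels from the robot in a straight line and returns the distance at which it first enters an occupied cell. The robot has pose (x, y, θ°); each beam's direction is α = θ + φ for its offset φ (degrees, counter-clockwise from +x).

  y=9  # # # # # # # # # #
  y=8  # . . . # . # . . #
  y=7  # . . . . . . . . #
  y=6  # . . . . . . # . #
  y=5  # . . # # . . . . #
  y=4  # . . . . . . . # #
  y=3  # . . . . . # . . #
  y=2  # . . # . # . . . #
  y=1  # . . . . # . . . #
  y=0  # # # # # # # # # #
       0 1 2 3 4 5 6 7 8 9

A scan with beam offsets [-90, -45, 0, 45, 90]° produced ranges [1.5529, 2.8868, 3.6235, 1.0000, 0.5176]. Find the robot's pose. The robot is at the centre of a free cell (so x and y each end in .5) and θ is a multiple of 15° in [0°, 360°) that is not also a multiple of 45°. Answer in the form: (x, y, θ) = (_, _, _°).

(x, y, θ) = (4.5, 6.5, 165°)

The pose lattice has 54·16 = 864 candidates. Test each by forward raycasting.
  (7.5, 5.5, 195°): beam 1 = 0.5176 ≠ 1.5529 ✗
  (7.5, 5.5, 75°): beam 2 = 1.7321 ≠ 2.8868 ✗
  (3.5, 7.5, 15°): beam 2 = 5.1962 ≠ 2.8868 ✗
  …
  (4.5, 6.5, 165°): r_1=1.5529, r_2=2.8868, r_3=3.6235, r_4=1.0000, r_5=0.5176 — all match ✓
Unique over the lattice → pose = (4.5, 6.5, 165°).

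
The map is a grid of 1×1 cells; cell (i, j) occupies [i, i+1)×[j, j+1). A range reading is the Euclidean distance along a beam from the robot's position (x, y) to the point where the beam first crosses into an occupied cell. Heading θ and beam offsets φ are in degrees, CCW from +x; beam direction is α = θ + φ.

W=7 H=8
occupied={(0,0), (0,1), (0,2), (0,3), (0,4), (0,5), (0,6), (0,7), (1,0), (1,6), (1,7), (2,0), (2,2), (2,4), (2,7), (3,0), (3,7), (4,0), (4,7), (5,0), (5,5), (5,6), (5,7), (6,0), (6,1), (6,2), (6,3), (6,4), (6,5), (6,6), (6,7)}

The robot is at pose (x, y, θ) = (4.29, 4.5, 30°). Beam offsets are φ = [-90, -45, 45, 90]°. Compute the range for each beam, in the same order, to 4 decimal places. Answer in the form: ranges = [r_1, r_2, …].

ranges = [3.4200, 1.7703, 2.5882, 2.8868]

beam 1: φ=-90°, α=300°
  d=(0.5000,-0.8660)  start (4,4)  tX=1.4200 tY=0.5774  stride 1/|dx|=2.0000 1/|dy|=1.1547
    cross y-line → (4,3), t=0.5774
    cross x-line → (5,3), t=1.4200
    cross y-line → (5,2), t=1.7321
    cross y-line → (5,1), t=2.8868
    cross x-line → (6,1), t=3.4200 (wall)
  → r_1 = 3.4200
beam 2: φ=-45°, α=345°
  d=(0.9659,-0.2588)  start (4,4)  tX=0.7350 tY=1.9319  stride 1/|dx|=1.0353 1/|dy|=3.8637
    cross x-line → (5,4), t=0.7350
    cross x-line → (6,4), t=1.7703 (wall)
  → r_2 = 1.7703
beam 3: φ=45°, α=75°
  d=(0.2588,0.9659)  start (4,4)  tX=2.7432 tY=0.5176  stride 1/|dx|=3.8637 1/|dy|=1.0353
    cross y-line → (4,5), t=0.5176
    cross y-line → (4,6), t=1.5529
    cross y-line → (4,7), t=2.5882 (wall)
  → r_3 = 2.5882
beam 4: φ=90°, α=120°
  d=(-0.5000,0.8660)  start (4,4)  tX=0.5800 tY=0.5774  stride 1/|dx|=2.0000 1/|dy|=1.1547
    cross y-line → (4,5), t=0.5774
    cross x-line → (3,5), t=0.5800
    cross y-line → (3,6), t=1.7321
    cross x-line → (2,6), t=2.5800
    cross y-line → (2,7), t=2.8868 (wall)
  → r_4 = 2.8868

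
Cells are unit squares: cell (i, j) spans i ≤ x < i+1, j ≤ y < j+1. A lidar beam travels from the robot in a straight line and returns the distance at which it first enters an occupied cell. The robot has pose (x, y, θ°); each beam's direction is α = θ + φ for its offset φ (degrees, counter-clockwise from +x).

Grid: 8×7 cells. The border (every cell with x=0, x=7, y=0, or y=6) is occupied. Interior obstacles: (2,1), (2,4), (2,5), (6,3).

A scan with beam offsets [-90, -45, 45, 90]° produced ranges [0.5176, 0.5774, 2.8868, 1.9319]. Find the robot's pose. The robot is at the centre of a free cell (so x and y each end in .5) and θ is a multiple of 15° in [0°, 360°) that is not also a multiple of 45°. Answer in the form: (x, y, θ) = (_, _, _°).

(x, y, θ) = (1.5, 1.5, 15°)

Enumerate (i+0.5, j+0.5, θ) over the 26 free cells and 16 admissible headings. For each, cast all 4 beams and compare to the given ranges.
  (5.5, 2.5, 240°): beam 1 = 3.0000 ≠ 0.5176 ✗
  (1.5, 1.5, 150°): beam 1 = 2.8868 ≠ 0.5176 ✗
  (1.5, 4.5, 120°): beam 1 = 0.5774 ≠ 0.5176 ✗
  (3.5, 1.5, 150°): beam 1 = 5.1962 ≠ 0.5176 ✗
  (2.5, 3.5, 30°): beam 1 = 2.8868 ≠ 0.5176 ✗
  …
  (1.5, 1.5, 15°): r_1=0.5176, r_2=0.5774, r_3=2.8868, r_4=1.9319 — all match ✓
No second candidate reproduces the full scan.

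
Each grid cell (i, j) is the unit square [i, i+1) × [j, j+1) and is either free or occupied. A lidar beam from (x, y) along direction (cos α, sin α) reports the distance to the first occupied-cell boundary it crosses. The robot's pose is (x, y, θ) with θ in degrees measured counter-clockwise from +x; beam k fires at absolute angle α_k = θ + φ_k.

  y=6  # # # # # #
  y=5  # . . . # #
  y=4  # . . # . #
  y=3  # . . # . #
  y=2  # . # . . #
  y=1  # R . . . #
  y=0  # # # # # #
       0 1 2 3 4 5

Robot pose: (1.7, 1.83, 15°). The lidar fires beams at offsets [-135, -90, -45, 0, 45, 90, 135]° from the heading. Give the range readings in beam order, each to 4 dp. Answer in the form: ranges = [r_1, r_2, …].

ranges = [0.9584, 0.8593, 1.6600, 0.6568, 0.6000, 2.7046, 0.8083]

beam 1: φ=-135°, α=240°
  d=(-0.5000,-0.8660)  start (1,1)  tX=1.4000 tY=0.9584  stride 1/|dx|=2.0000 1/|dy|=1.1547
    cross y-line → (1,0), t=0.9584 (wall)
  → r_1 = 0.9584
beam 2: φ=-90°, α=285°
  d=(0.2588,-0.9659)  start (1,1)  tX=1.1591 tY=0.8593  stride 1/|dx|=3.8637 1/|dy|=1.0353
    cross y-line → (1,0), t=0.8593 (wall)
  → r_2 = 0.8593
beam 3: φ=-45°, α=330°
  d=(0.8660,-0.5000)  start (1,1)  tX=0.3464 tY=1.6600  stride 1/|dx|=1.1547 1/|dy|=2.0000
    cross x-line → (2,1), t=0.3464
    cross x-line → (3,1), t=1.5011
    cross y-line → (3,0), t=1.6600 (wall)
  → r_3 = 1.6600
beam 4: φ=0°, α=15°
  d=(0.9659,0.2588)  start (1,1)  tX=0.3106 tY=0.6568  stride 1/|dx|=1.0353 1/|dy|=3.8637
    cross x-line → (2,1), t=0.3106
    cross y-line → (2,2), t=0.6568 (wall)
  → r_4 = 0.6568
beam 5: φ=45°, α=60°
  d=(0.5000,0.8660)  start (1,1)  tX=0.6000 tY=0.1963  stride 1/|dx|=2.0000 1/|dy|=1.1547
    cross y-line → (1,2), t=0.1963
    cross x-line → (2,2), t=0.6000 (wall)
  → r_5 = 0.6000
beam 6: φ=90°, α=105°
  d=(-0.2588,0.9659)  start (1,1)  tX=2.7046 tY=0.1760  stride 1/|dx|=3.8637 1/|dy|=1.0353
    cross y-line → (1,2), t=0.1760
    cross y-line → (1,3), t=1.2113
    cross y-line → (1,4), t=2.2465
    cross x-line → (0,4), t=2.7046 (wall)
  → r_6 = 2.7046
beam 7: φ=135°, α=150°
  d=(-0.8660,0.5000)  start (1,1)  tX=0.8083 tY=0.3400  stride 1/|dx|=1.1547 1/|dy|=2.0000
    cross y-line → (1,2), t=0.3400
    cross x-line → (0,2), t=0.8083 (wall)
  → r_7 = 0.8083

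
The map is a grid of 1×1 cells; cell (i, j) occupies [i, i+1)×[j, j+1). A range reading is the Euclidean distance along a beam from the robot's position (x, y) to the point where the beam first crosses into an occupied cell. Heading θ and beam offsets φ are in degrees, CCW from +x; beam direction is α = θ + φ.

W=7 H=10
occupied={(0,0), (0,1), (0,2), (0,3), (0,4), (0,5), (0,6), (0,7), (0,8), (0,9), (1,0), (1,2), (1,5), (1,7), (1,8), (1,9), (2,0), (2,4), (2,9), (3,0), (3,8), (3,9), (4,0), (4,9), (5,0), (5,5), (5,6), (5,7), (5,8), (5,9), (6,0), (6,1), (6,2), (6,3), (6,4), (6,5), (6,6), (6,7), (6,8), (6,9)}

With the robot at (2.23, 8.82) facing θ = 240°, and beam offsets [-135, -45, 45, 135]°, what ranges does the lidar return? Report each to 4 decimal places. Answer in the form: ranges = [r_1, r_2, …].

ranges = [0.1863, 0.2381, 8.0959, 0.6955]

beam 1: φ=-135°, α=105°
  direction (-0.2588, 0.9659); cell (2,8); t to first gridline: x 0.8887, y 0.1863 (then +3.8637 / +1.0353)
    (2,9) via y @ 0.1863  # hit
  → r_1 = 0.1863
beam 2: φ=-45°, α=195°
  direction (-0.9659, -0.2588); cell (2,8); t to first gridline: x 0.2381, y 3.1682 (then +1.0353 / +3.8637)
    (1,8) via x @ 0.2381  # hit
  → r_2 = 0.2381
beam 3: φ=45°, α=285°
  direction (0.2588, -0.9659); cell (2,8); t to first gridline: x 2.9751, y 0.8489 (then +3.8637 / +1.0353)
    (2,7) via y @ 0.8489
    (2,6) via y @ 1.8842
    (2,5) via y @ 2.9195
    (3,5) via x @ 2.9751
    (3,4) via y @ 3.9548
    (3,3) via y @ 4.9900
    (3,2) via y @ 6.0253
    (4,2) via x @ 6.8388
    (4,1) via y @ 7.0606
    (4,0) via y @ 8.0959  # hit
  → r_3 = 8.0959
beam 4: φ=135°, α=15°
  direction (0.9659, 0.2588); cell (2,8); t to first gridline: x 0.7972, y 0.6955 (then +1.0353 / +3.8637)
    (2,9) via y @ 0.6955  # hit
  → r_4 = 0.6955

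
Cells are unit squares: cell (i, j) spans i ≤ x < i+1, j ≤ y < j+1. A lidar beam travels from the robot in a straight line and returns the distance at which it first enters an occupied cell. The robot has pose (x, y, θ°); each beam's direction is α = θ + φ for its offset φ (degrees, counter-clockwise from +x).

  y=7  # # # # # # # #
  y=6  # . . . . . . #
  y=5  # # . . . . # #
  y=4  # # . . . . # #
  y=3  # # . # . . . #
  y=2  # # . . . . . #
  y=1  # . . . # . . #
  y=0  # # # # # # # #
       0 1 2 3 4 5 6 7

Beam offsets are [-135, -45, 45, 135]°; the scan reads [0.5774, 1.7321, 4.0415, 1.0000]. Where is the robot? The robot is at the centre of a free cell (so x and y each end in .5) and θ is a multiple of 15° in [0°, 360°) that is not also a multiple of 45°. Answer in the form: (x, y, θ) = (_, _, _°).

Candidates: 28 free-cell centres × 16 headings = 448 poses. Raycast each; keep the one whose scan matches to 4 dp.
  (3.5, 5.5, 165°): beam 1 = 3.0000 ≠ 0.5774 ✗
  (3.5, 1.5, 330°): beam 1 = 1.9319 ≠ 0.5774 ✗
  (5.5, 3.5, 120°): beam 1 = 1.5529 ≠ 0.5774 ✗
  …
  (5.5, 5.5, 165°): r_1=0.5774, r_2=1.7321, r_3=4.0415, r_4=1.0000 — all match ✓
No second candidate reproduces the full scan.

(x, y, θ) = (5.5, 5.5, 165°)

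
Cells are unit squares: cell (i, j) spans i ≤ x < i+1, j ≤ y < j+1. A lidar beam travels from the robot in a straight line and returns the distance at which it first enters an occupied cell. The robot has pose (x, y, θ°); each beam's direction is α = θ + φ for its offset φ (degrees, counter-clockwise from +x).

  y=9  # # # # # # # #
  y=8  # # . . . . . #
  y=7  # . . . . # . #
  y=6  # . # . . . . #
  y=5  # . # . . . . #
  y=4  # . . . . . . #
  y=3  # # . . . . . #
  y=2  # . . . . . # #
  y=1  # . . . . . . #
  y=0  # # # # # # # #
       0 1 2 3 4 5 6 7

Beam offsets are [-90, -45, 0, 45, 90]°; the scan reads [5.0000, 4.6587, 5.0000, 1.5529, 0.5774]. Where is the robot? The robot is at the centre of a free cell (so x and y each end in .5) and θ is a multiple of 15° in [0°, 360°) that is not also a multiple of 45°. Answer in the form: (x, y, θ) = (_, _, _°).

(x, y, θ) = (2.5, 3.5, 60°)

The pose lattice has 42·16 = 672 candidates. Test each by forward raycasting.
  (2.5, 4.5, 255°): beam 1 = 1.5529 ≠ 5.0000 ✗
  (6.5, 5.5, 165°): beam 1 = 1.9319 ≠ 5.0000 ✗
  (4.5, 3.5, 240°): beam 1 = 4.0415 ≠ 5.0000 ✗
  (5.5, 4.5, 330°): beam 1 = 4.0415 ≠ 5.0000 ✗
  (4.5, 2.5, 285°): beam 1 = 3.6235 ≠ 5.0000 ✗
  …
  (2.5, 3.5, 60°): r_1=5.0000, r_2=4.6587, r_3=5.0000, r_4=1.5529, r_5=0.5774 — all match ✓
Unique over the lattice → pose = (2.5, 3.5, 60°).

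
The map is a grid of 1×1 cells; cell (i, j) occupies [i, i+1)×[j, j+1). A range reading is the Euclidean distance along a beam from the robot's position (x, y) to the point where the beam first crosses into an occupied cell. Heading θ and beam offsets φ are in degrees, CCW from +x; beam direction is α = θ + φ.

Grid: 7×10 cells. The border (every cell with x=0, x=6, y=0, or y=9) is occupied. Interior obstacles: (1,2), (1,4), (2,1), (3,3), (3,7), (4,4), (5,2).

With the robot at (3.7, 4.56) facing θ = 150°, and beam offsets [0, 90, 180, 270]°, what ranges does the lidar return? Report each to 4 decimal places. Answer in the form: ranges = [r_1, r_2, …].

ranges = [3.1177, 0.6466, 0.3464, 4.6000]

beam 1: φ=0°, α=150°
  cosα=-0.8660 sinα=0.5000 | (3,4) | tMaxX 0.8083 tMaxY 0.8800 | tΔX 1.1547 tΔY 2.0000
    t=0.8083 [x] (2,4)
    t=0.8800 [y] (2,5)
    t=1.9630 [x] (1,5)
    t=2.8800 [y] (1,6)
    t=3.1177 [x] (0,6) — stop
  → r_1 = 3.1177
beam 2: φ=90°, α=240°
  cosα=-0.5000 sinα=-0.8660 | (3,4) | tMaxX 1.4000 tMaxY 0.6466 | tΔX 2.0000 tΔY 1.1547
    t=0.6466 [y] (3,3) — stop
  → r_2 = 0.6466
beam 3: φ=180°, α=330°
  cosα=0.8660 sinα=-0.5000 | (3,4) | tMaxX 0.3464 tMaxY 1.1200 | tΔX 1.1547 tΔY 2.0000
    t=0.3464 [x] (4,4) — stop
  → r_3 = 0.3464
beam 4: φ=270°, α=60°
  cosα=0.5000 sinα=0.8660 | (3,4) | tMaxX 0.6000 tMaxY 0.5081 | tΔX 2.0000 tΔY 1.1547
    t=0.5081 [y] (3,5)
    t=0.6000 [x] (4,5)
    t=1.6628 [y] (4,6)
    t=2.6000 [x] (5,6)
    t=2.8175 [y] (5,7)
    t=3.9722 [y] (5,8)
    t=4.6000 [x] (6,8) — stop
  → r_4 = 4.6000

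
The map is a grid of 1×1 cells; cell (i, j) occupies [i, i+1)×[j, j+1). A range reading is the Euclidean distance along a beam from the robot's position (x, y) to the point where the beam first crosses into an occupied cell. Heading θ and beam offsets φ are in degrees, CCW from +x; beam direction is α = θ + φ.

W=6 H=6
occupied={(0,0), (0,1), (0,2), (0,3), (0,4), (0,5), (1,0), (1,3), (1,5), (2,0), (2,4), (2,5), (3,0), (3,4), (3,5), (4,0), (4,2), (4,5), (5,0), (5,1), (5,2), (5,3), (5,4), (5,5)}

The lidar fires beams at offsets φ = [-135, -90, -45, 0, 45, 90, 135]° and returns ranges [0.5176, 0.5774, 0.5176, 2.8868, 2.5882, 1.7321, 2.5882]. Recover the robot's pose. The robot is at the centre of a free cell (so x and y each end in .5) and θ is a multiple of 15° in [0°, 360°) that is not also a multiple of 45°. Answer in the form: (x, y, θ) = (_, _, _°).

Enumerate (i+0.5, j+0.5, θ) over the 12 free cells and 16 admissible headings. For each, cast all 7 beams and compare to the given ranges.
  (1.5, 1.5, 75°): beam 1 = 0.5774 ≠ 0.5176 ✗
  (2.5, 2.5, 195°): beam 1 = 1.7321 ≠ 0.5176 ✗
  (4.5, 1.5, 195°): beam 1 = 0.5774 ≠ 0.5176 ✗
  …
  (2.5, 3.5, 240°): r_1=0.5176, r_2=0.5774, r_3=0.5176, r_4=2.8868, r_5=2.5882, r_6=1.7321, r_7=2.5882 — all match ✓
Only this pose fits every beam.

(x, y, θ) = (2.5, 3.5, 240°)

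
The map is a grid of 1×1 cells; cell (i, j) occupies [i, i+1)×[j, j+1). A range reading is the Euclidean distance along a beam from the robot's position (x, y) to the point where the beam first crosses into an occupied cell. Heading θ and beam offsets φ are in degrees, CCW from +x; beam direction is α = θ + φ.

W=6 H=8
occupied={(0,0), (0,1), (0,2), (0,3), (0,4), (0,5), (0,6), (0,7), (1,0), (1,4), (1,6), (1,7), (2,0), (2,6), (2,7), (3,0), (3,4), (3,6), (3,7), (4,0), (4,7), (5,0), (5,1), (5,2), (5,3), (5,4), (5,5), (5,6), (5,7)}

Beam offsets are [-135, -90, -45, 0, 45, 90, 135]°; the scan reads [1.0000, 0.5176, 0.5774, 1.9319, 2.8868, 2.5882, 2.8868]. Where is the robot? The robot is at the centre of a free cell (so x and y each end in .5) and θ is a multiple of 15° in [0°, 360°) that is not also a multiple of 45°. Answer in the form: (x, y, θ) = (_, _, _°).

(x, y, θ) = (2.5, 1.5, 345°)

The pose lattice has 19·16 = 304 candidates. Test each by forward raycasting.
  (2.5, 3.5, 75°): beam 1 = 2.8868 ≠ 1.0000 ✗
  (3.5, 2.5, 105°): beam 1 = 1.7321 ≠ 1.0000 ✗
  (3.5, 2.5, 120°): beam 1 = 1.5529 ≠ 1.0000 ✗
  …
  (2.5, 1.5, 345°): r_1=1.0000, r_2=0.5176, r_3=0.5774, r_4=1.9319, r_5=2.8868, r_6=2.5882, r_7=2.8868 — all match ✓
No second candidate reproduces the full scan.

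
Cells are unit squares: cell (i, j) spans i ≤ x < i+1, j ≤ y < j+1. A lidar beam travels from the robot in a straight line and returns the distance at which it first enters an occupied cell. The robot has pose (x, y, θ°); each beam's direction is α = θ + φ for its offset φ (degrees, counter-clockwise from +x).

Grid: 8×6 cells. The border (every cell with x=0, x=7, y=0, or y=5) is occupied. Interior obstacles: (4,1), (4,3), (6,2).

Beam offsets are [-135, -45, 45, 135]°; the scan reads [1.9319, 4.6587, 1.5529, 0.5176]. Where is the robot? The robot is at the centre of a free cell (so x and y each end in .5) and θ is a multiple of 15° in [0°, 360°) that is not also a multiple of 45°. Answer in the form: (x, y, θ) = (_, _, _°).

(x, y, θ) = (1.5, 3.5, 30°)

Enumerate (i+0.5, j+0.5, θ) over the 21 free cells and 16 admissible headings. For each, cast all 4 beams and compare to the given ranges.
  (6.5, 3.5, 15°): beam 1 = 0.5774 ≠ 1.9319 ✗
  (3.5, 1.5, 195°): beam 1 = 1.7321 ≠ 1.9319 ✗
  (3.5, 4.5, 210°): beam 1 = 0.5176 ≠ 1.9319 ✗
  (1.5, 3.5, 345°): beam 1 = 0.5774 ≠ 1.9319 ✗
  …
  (1.5, 3.5, 30°): r_1=1.9319, r_2=4.6587, r_3=1.5529, r_4=0.5176 — all match ✓
No second candidate reproduces the full scan.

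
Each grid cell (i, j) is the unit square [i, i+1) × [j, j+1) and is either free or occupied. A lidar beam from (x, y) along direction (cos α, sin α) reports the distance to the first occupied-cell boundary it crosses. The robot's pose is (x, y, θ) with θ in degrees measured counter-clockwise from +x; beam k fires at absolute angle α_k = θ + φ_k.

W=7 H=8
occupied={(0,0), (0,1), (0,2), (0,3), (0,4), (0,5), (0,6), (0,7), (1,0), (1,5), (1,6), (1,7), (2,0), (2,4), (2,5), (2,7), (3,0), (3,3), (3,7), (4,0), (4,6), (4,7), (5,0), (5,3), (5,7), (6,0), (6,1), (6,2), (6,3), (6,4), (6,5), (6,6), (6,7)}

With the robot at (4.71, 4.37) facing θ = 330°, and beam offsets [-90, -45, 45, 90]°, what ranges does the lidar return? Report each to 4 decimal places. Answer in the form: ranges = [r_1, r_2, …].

ranges = [1.4200, 1.1205, 1.3355, 2.5800]

beam 1: φ=-90°, α=240°
  d=(-0.5000,-0.8660)  start (4,4)  tX=1.4200 tY=0.4272  stride 1/|dx|=2.0000 1/|dy|=1.1547
    cross y-line → (4,3), t=0.4272
    cross x-line → (3,3), t=1.4200 (wall)
  → r_1 = 1.4200
beam 2: φ=-45°, α=285°
  d=(0.2588,-0.9659)  start (4,4)  tX=1.1205 tY=0.3831  stride 1/|dx|=3.8637 1/|dy|=1.0353
    cross y-line → (4,3), t=0.3831
    cross x-line → (5,3), t=1.1205 (wall)
  → r_2 = 1.1205
beam 3: φ=45°, α=15°
  d=(0.9659,0.2588)  start (4,4)  tX=0.3002 tY=2.4341  stride 1/|dx|=1.0353 1/|dy|=3.8637
    cross x-line → (5,4), t=0.3002
    cross x-line → (6,4), t=1.3355 (wall)
  → r_3 = 1.3355
beam 4: φ=90°, α=60°
  d=(0.5000,0.8660)  start (4,4)  tX=0.5800 tY=0.7275  stride 1/|dx|=2.0000 1/|dy|=1.1547
    cross x-line → (5,4), t=0.5800
    cross y-line → (5,5), t=0.7275
    cross y-line → (5,6), t=1.8822
    cross x-line → (6,6), t=2.5800 (wall)
  → r_4 = 2.5800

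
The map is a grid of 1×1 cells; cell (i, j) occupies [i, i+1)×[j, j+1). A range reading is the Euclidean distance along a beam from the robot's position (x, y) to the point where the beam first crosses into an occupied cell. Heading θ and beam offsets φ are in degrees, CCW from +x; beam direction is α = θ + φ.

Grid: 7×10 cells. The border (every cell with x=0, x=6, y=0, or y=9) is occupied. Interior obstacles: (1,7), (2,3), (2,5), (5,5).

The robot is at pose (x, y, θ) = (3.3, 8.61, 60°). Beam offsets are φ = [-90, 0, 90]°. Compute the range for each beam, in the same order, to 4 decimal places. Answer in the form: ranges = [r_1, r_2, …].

ranges = [3.1177, 0.4503, 0.7800]

beam 1: φ=-90°, α=330°
  direction (0.8660, -0.5000); cell (3,8); t to first gridline: x 0.8083, y 1.2200 (then +1.1547 / +2.0000)
    (4,8) via x @ 0.8083
    (4,7) via y @ 1.2200
    (5,7) via x @ 1.9630
    (6,7) via x @ 3.1177  # hit
  → r_1 = 3.1177
beam 2: φ=0°, α=60°
  direction (0.5000, 0.8660); cell (3,8); t to first gridline: x 1.4000, y 0.4503 (then +2.0000 / +1.1547)
    (3,9) via y @ 0.4503  # hit
  → r_2 = 0.4503
beam 3: φ=90°, α=150°
  direction (-0.8660, 0.5000); cell (3,8); t to first gridline: x 0.3464, y 0.7800 (then +1.1547 / +2.0000)
    (2,8) via x @ 0.3464
    (2,9) via y @ 0.7800  # hit
  → r_3 = 0.7800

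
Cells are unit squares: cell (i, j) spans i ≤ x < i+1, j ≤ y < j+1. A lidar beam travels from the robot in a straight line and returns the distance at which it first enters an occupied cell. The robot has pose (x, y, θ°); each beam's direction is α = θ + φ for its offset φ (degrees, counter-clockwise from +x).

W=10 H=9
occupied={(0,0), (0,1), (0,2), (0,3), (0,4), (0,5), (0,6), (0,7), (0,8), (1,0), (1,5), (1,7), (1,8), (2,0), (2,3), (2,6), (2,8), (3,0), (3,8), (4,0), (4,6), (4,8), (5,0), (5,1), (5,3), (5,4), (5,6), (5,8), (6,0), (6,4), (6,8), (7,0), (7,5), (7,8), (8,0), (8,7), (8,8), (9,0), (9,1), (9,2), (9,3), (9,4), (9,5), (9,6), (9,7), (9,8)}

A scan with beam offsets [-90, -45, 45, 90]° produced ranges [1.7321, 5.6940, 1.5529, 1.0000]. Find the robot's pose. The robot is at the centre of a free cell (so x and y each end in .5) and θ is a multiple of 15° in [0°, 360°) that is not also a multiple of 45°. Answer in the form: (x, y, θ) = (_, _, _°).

Enumerate (i+0.5, j+0.5, θ) over the 44 free cells and 16 admissible headings. For each, cast all 4 beams and compare to the given ranges.
  (2.5, 4.5, 285°): beam 1 = 1.5529 ≠ 1.7321 ✗
  (8.5, 2.5, 15°): beam 1 = 1.5529 ≠ 1.7321 ✗
  (7.5, 6.5, 165°): beam 1 = 1.5529 ≠ 1.7321 ✗
  (5.5, 2.5, 195°): beam 1 = 0.5176 ≠ 1.7321 ✗
  …
  (7.5, 1.5, 120°): r_1=1.7321, r_2=5.6940, r_3=1.5529, r_4=1.0000 — all match ✓
No second candidate reproduces the full scan.

(x, y, θ) = (7.5, 1.5, 120°)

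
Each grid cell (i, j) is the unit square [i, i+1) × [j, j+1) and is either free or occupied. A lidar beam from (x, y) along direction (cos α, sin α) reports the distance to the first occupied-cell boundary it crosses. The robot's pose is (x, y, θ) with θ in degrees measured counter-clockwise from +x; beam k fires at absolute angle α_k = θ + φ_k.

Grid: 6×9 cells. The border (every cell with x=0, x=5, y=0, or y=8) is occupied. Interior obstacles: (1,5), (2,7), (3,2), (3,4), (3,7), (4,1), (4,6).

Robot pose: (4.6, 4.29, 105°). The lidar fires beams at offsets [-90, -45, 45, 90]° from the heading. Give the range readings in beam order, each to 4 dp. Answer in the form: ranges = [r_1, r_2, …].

beam 1: φ=-90°, α=15°
  direction (0.9659, 0.2588); cell (4,4); t to first gridline: x 0.4141, y 2.7432 (then +1.0353 / +3.8637)
    (5,4) via x @ 0.4141  # hit
  → r_1 = 0.4141
beam 2: φ=-45°, α=60°
  direction (0.5000, 0.8660); cell (4,4); t to first gridline: x 0.8000, y 0.8198 (then +2.0000 / +1.1547)
    (5,4) via x @ 0.8000  # hit
  → r_2 = 0.8000
beam 3: φ=45°, α=150°
  direction (-0.8660, 0.5000); cell (4,4); t to first gridline: x 0.6928, y 1.4200 (then +1.1547 / +2.0000)
    (3,4) via x @ 0.6928  # hit
  → r_3 = 0.6928
beam 4: φ=90°, α=195°
  direction (-0.9659, -0.2588); cell (4,4); t to first gridline: x 0.6212, y 1.1205 (then +1.0353 / +3.8637)
    (3,4) via x @ 0.6212  # hit
  → r_4 = 0.6212

ranges = [0.4141, 0.8000, 0.6928, 0.6212]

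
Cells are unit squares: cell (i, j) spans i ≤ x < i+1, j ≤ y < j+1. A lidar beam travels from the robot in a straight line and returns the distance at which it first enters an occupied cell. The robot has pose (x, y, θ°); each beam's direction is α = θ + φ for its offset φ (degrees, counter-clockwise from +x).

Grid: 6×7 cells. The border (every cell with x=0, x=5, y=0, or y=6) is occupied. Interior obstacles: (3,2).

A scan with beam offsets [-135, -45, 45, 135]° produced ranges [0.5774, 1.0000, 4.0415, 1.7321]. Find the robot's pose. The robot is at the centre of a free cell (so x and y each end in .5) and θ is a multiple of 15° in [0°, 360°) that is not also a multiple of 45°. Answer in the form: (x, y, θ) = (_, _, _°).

The pose lattice has 19·16 = 304 candidates. Test each by forward raycasting.
  (1.5, 3.5, 75°): beam 1 = 2.8868 ≠ 0.5774 ✗
  (1.5, 3.5, 300°): beam 1 = 0.5176 ≠ 0.5774 ✗
  (2.5, 4.5, 240°): beam 1 = 1.5529 ≠ 0.5774 ✗
  (1.5, 2.5, 240°): beam 1 = 1.9319 ≠ 0.5774 ✗
  …
  (1.5, 4.5, 285°): r_1=0.5774, r_2=1.0000, r_3=4.0415, r_4=1.7321 — all match ✓
Unique over the lattice → pose = (1.5, 4.5, 285°).

(x, y, θ) = (1.5, 4.5, 285°)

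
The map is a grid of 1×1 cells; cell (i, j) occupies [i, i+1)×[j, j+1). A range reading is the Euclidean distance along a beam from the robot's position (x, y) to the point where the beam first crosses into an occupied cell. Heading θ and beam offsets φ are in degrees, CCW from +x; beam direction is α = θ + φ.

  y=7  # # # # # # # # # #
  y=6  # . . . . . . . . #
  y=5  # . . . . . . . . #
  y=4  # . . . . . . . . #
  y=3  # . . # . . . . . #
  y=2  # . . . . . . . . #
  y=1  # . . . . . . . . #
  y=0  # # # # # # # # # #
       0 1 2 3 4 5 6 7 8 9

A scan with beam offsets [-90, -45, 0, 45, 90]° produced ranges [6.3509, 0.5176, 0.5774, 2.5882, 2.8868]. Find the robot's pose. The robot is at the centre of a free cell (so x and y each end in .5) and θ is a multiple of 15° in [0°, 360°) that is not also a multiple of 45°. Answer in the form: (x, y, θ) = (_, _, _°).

The pose lattice has 47·16 = 752 candidates. Test each by forward raycasting.
  (7.5, 4.5, 210°): beam 1 = 2.8868 ≠ 6.3509 ✗
  (5.5, 3.5, 285°): beam 1 = 1.5529 ≠ 6.3509 ✗
  (2.5, 6.5, 255°): beam 1 = 1.5529 ≠ 6.3509 ✗
  (2.5, 3.5, 105°): beam 1 = 0.5176 ≠ 6.3509 ✗
  …
  (3.5, 2.5, 120°): r_1=6.3509, r_2=0.5176, r_3=0.5774, r_4=2.5882, r_5=2.8868 — all match ✓
Unique over the lattice → pose = (3.5, 2.5, 120°).

(x, y, θ) = (3.5, 2.5, 120°)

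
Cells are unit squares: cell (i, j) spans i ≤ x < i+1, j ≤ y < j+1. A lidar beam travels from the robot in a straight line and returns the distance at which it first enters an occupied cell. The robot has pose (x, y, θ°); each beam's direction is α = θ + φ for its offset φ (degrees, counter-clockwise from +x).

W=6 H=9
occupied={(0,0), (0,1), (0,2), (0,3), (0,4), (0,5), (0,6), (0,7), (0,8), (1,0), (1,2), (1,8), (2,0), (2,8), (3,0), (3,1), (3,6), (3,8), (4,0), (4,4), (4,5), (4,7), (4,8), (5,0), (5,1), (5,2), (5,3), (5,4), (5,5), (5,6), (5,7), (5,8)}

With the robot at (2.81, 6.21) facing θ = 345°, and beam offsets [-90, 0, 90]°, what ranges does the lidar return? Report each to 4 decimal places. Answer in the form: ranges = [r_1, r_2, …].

beam 1: φ=-90°, α=255°
  d=(-0.2588,-0.9659)  start (2,6)  tX=3.1296 tY=0.2174  stride 1/|dx|=3.8637 1/|dy|=1.0353
    cross y-line → (2,5), t=0.2174
    cross y-line → (2,4), t=1.2527
    cross y-line → (2,3), t=2.2880
    cross x-line → (1,3), t=3.1296
    cross y-line → (1,2), t=3.3232 (wall)
  → r_1 = 3.3232
beam 2: φ=0°, α=345°
  d=(0.9659,-0.2588)  start (2,6)  tX=0.1967 tY=0.8114  stride 1/|dx|=1.0353 1/|dy|=3.8637
    cross x-line → (3,6), t=0.1967 (wall)
  → r_2 = 0.1967
beam 3: φ=90°, α=75°
  d=(0.2588,0.9659)  start (2,6)  tX=0.7341 tY=0.8179  stride 1/|dx|=3.8637 1/|dy|=1.0353
    cross x-line → (3,6), t=0.7341 (wall)
  → r_3 = 0.7341

ranges = [3.3232, 0.1967, 0.7341]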